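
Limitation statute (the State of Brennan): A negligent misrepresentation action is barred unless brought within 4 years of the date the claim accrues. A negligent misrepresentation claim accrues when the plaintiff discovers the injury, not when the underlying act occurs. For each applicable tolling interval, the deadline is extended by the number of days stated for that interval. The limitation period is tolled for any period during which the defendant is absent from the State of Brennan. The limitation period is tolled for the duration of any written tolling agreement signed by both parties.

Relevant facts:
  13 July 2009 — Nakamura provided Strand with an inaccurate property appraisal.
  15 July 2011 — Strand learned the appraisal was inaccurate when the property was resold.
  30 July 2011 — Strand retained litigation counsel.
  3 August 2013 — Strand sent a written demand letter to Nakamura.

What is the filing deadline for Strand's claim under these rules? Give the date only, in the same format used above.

The claim did not accrue until Strand discovered the injury on 15 July 2011; the 13 July 2009 act date does not start the clock under the stated rule.
Adding the 4 years base period to 15 July 2011 gives a deadline of 15 July 2015, before any tolling.
Nothing else in the chronology tolls or restarts the period.

15 July 2015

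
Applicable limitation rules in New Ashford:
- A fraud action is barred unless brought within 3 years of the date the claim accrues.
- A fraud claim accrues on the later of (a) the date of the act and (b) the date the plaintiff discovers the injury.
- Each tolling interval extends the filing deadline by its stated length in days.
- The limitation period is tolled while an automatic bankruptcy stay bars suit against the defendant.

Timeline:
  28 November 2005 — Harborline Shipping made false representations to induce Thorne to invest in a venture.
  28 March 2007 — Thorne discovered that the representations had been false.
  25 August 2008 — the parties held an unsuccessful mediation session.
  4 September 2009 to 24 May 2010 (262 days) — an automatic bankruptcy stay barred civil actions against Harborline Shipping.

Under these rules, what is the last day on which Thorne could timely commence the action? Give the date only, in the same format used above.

15 December 2010

The claim accrued on 28 March 2007 — the later of the 28 November 2005 act and the 28 March 2007 discovery.
3 years from 28 March 2007 is 28 March 2010.
The automatic bankruptcy stay from 4 September 2009 to 24 May 2010 tolled the period for 262 days, extending the deadline to 15 December 2010.
The other events in the timeline have no effect on the limitation period under the stated rules.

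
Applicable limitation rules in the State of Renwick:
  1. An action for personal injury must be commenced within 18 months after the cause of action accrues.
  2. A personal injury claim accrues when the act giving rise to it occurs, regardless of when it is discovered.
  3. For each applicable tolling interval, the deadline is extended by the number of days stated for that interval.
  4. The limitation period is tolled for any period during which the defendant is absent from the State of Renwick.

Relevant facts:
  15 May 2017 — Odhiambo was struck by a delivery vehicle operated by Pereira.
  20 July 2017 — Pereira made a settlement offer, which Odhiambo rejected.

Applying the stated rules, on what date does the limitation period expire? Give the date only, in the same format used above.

The limitation period began to run on 15 May 2017.
The untolled deadline — 18 months after 15 May 2017 — is 15 November 2018.
None of the other events listed affects the running of the period under the stated rules.

15 November 2018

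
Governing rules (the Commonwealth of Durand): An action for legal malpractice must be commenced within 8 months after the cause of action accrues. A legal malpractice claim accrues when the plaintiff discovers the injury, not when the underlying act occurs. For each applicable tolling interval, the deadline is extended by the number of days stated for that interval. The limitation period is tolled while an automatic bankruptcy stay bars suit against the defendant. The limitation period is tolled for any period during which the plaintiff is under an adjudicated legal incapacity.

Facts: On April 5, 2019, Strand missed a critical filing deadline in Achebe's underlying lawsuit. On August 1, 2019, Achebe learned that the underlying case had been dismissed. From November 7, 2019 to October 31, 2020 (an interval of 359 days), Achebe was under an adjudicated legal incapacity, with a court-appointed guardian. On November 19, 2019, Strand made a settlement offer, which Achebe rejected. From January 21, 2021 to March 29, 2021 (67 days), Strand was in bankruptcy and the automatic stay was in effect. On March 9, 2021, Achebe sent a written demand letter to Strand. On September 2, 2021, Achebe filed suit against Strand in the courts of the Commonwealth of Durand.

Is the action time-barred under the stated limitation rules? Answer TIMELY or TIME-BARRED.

TIME-BARRED

Accrual is tied to discovery, so the period began on August 1, 2019 rather than on April 5, 2019 when the act occurred.
Adding the 8 months base period to August 1, 2019 gives a deadline of April 1, 2020, before any tolling.
Because the plaintiff's legal incapacity ran from November 7, 2019 to October 31, 2020, the deadline is extended by 359 days to March 26, 2021.
Because the automatic bankruptcy stay ran from January 21, 2021 to March 29, 2021, the deadline is extended by 67 days to June 1, 2021.
None of the other events listed affects the running of the period under the stated rules.
Filing on September 2, 2021 missed the June 1, 2021 deadline — the action is time-barred.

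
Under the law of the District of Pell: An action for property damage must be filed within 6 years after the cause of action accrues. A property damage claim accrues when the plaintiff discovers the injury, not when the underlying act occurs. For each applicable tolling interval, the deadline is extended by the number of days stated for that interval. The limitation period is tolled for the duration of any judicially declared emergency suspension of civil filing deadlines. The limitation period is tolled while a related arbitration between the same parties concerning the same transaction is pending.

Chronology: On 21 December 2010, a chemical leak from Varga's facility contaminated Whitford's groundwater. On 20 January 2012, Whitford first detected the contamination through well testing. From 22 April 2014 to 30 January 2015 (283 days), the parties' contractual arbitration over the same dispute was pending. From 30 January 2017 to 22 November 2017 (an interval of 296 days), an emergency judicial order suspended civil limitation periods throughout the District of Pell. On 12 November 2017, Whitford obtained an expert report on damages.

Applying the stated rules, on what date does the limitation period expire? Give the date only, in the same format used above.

22 August 2019

Accrual is tied to discovery, so the period began on 20 January 2012 rather than on 21 December 2010 when the act occurred.
The untolled deadline — 6 years after 20 January 2012 — is 20 January 2018.
The period was tolled for 283 days by the pending related arbitration (22 April 2014 to 30 January 2015), pushing the deadline to 30 October 2018.
Because the emergency suspension of filing deadlines ran from 30 January 2017 to 22 November 2017, the deadline is extended by 296 days to 22 August 2019.
Nothing else in the chronology tolls or restarts the period.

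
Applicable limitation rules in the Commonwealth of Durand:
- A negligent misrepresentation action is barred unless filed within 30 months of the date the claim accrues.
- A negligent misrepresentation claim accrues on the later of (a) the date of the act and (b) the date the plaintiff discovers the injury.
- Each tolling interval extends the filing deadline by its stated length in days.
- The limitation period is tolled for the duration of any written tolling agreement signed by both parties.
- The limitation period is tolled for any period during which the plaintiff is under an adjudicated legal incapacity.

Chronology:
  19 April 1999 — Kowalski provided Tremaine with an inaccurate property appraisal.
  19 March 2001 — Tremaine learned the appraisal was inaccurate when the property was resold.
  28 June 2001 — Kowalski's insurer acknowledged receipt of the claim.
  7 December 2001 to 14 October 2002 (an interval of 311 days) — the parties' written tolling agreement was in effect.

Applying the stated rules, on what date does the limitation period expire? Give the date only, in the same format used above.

The claim accrued on 19 March 2001 — the later of the 19 April 1999 act and the 19 March 2001 discovery.
The untolled deadline — 30 months after 19 March 2001 — is 19 September 2003.
The period was tolled for 311 days by the written tolling agreement (7 December 2001 to 14 October 2002), pushing the deadline to 26 July 2004.
The other events in the timeline have no effect on the limitation period under the stated rules.

26 July 2004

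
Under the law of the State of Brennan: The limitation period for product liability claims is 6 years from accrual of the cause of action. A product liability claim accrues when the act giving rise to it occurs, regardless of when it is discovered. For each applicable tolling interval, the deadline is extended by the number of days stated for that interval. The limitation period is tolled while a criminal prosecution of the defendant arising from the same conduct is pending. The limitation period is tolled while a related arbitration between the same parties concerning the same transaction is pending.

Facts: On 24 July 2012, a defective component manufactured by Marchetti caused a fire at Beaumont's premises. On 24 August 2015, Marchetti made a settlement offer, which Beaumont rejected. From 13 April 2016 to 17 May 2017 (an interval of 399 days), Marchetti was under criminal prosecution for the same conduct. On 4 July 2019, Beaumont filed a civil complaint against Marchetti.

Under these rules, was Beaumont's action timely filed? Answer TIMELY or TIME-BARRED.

TIMELY

The claim accrued on 24 July 2012, when the wrongful act occurred.
Adding the 6 years base period to 24 July 2012 gives a deadline of 24 July 2018, before any tolling.
The period was tolled for 399 days by the pending criminal prosecution (13 April 2016 to 17 May 2017), pushing the deadline to 27 August 2019.
Nothing else in the chronology tolls or restarts the period.
The 4 July 2019 filing precedes the 27 August 2019 deadline; the claim is timely.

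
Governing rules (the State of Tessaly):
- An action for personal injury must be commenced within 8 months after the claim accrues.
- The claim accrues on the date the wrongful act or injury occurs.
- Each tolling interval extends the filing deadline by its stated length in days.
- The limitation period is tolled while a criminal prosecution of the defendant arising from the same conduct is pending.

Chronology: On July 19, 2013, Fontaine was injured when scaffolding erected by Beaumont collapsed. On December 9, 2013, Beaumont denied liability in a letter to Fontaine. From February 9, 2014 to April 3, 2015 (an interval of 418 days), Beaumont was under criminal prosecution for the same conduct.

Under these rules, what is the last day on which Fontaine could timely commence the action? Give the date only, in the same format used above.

May 11, 2015

The claim accrued on July 19, 2013, the date of the act.
8 months from July 19, 2013 is March 19, 2014.
The pending criminal prosecution from February 9, 2014 to April 3, 2015 tolled the period for 418 days, extending the deadline to May 11, 2015.
The other events in the timeline have no effect on the limitation period under the stated rules.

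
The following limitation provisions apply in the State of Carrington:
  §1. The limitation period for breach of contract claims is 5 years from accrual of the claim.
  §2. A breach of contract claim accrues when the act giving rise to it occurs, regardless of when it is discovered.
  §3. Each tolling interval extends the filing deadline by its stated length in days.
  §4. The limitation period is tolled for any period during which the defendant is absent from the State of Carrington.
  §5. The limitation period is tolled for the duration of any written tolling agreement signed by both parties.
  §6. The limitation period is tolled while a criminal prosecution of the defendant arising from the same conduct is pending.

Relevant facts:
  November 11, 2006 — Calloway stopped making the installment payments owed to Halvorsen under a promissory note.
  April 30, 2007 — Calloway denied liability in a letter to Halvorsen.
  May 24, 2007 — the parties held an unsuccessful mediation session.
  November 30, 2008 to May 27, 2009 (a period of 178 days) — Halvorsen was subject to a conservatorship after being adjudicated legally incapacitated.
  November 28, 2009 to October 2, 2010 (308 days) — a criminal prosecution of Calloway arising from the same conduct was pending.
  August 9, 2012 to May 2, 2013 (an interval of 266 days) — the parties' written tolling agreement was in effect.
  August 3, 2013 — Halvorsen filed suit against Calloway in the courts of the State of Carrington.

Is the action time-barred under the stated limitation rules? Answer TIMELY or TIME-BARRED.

TIME-BARRED

The limitation period began to run on November 11, 2006.
Adding the 5 years base period to November 11, 2006 gives a deadline of November 11, 2011, before any tolling.
Because the pending criminal prosecution ran from November 28, 2009 to October 2, 2010, the deadline is extended by 308 days to September 14, 2012.
Because the written tolling agreement ran from August 9, 2012 to May 2, 2013, the deadline is extended by 266 days to June 7, 2013.
Although the plaintiff's incapacity ran from November 30, 2008 to May 27, 2009, the stated rules do not make that a tolling event, so it is disregarded.
Nothing else in the chronology tolls or restarts the period.
Filing on August 3, 2013 missed the June 7, 2013 deadline — the action is time-barred.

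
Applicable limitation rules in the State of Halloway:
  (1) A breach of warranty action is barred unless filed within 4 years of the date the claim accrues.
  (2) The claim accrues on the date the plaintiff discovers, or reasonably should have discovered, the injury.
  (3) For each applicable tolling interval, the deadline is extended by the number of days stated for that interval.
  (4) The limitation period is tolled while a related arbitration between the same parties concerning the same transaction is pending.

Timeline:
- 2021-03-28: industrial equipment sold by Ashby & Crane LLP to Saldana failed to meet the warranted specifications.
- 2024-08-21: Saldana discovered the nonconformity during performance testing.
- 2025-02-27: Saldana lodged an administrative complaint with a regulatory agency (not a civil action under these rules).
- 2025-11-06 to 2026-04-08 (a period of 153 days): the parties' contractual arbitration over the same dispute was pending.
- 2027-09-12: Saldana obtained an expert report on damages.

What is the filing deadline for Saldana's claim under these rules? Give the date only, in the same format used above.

Accrual is tied to discovery, so the period began on 2024-08-21 rather than on 2021-03-28 when the act occurred.
The untolled deadline — 4 years after 2024-08-21 — is 2028-08-21.
The period was tolled for 153 days by the pending related arbitration (2025-11-06 to 2026-04-08), pushing the deadline to 2029-01-21.
The other events in the timeline have no effect on the limitation period under the stated rules.

2029-01-21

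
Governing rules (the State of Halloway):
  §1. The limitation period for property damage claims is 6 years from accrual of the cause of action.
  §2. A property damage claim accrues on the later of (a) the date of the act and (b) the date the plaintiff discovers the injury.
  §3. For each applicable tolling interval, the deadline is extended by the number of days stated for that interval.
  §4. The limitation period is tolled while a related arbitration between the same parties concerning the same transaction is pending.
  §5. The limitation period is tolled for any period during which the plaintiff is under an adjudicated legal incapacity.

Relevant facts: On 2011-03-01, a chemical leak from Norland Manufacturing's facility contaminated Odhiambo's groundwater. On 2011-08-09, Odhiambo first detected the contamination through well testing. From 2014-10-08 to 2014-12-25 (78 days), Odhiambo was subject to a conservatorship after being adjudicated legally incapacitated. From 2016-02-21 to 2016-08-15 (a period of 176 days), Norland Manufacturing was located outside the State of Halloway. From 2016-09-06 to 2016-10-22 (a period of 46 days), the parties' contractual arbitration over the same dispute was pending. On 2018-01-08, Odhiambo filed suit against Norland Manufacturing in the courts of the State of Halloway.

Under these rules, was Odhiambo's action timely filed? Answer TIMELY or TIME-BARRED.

The claim accrued on 2011-08-09 — the later of the 2011-03-01 act and the 2011-08-09 discovery.
Adding the 6 years base period to 2011-08-09 gives a deadline of 2017-08-09, before any tolling.
The period was tolled for 78 days by the plaintiff's legal incapacity (2014-10-08 to 2014-12-25), pushing the deadline to 2017-10-26.
Because the pending related arbitration ran from 2016-09-06 to 2016-10-22, the deadline is extended by 46 days to 2017-12-11.
The defendant's absence from the jurisdiction from 2016-02-21 to 2016-08-15 does not toll the period, because no stated rule makes the defendant's absence a tolling event.
Filing on 2018-01-08 missed the 2017-12-11 deadline — the action is time-barred.

TIME-BARRED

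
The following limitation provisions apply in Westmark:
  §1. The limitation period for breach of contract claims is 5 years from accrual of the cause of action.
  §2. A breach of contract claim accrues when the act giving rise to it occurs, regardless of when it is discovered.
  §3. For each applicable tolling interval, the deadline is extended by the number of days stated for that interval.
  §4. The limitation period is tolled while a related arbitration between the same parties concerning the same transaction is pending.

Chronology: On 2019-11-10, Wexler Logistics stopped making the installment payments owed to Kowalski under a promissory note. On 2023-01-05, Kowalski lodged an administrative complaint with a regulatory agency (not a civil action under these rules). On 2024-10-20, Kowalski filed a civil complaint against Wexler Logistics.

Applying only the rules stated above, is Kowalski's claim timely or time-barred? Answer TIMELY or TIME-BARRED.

TIMELY

The cause of action accrued on 2019-11-10, the date of the act.
5 years from 2019-11-10 is 2024-11-10.
None of the other events listed affects the running of the period under the stated rules.
Filing on 2024-10-20 beat the 2024-11-10 deadline — the action is timely.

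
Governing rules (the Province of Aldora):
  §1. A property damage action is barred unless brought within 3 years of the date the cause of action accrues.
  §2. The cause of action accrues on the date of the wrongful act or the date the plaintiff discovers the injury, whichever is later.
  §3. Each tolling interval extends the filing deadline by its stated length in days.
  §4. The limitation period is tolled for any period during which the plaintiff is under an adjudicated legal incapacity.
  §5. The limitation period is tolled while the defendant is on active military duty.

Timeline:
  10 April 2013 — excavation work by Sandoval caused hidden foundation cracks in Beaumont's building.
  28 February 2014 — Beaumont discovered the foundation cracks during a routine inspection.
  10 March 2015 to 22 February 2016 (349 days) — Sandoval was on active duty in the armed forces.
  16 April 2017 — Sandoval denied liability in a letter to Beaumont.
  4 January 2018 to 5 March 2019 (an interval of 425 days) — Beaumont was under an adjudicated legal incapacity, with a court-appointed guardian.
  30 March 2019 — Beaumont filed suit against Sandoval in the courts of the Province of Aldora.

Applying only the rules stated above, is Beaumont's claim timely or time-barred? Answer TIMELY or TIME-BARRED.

TIMELY

The claim accrued on 28 February 2014 — the later of the 10 April 2013 act and the 28 February 2014 discovery.
The untolled deadline — 3 years after 28 February 2014 — is 28 February 2017.
Because the defendant's active military service ran from 10 March 2015 to 22 February 2016, the deadline is extended by 349 days to 12 February 2018.
Because the plaintiff's legal incapacity ran from 4 January 2018 to 5 March 2019, the deadline is extended by 425 days to 13 April 2019.
Nothing else in the chronology tolls or restarts the period.
Beaumont filed on 30 March 2019, before the 13 April 2019 deadline, so the action is timely.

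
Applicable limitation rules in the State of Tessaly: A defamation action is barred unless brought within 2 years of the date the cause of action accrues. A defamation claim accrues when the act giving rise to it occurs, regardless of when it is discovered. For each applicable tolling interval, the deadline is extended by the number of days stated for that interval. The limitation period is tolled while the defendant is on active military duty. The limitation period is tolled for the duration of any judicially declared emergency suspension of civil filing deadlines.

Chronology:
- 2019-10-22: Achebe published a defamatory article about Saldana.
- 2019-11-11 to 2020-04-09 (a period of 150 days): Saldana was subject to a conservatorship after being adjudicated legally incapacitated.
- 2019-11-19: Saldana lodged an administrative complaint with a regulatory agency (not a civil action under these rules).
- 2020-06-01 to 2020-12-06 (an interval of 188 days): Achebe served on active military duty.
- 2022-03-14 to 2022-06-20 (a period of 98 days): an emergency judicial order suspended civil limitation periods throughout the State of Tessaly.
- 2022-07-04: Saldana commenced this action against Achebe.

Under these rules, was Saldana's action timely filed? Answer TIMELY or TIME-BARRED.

The limitation period began to run on 2019-10-22.
Adding the 2 years base period to 2019-10-22 gives a deadline of 2021-10-22, before any tolling.
The defendant's active military service from 2020-06-01 to 2020-12-06 tolled the period for 188 days, extending the deadline to 2022-04-28.
Because the emergency suspension of filing deadlines ran from 2022-03-14 to 2022-06-20, the deadline is extended by 98 days to 2022-08-04.
No stated provision tolls the period for the plaintiff's incapacity, so the interval from 2019-11-11 to 2020-04-09 has no effect on the deadline.
Nothing else in the chronology tolls or restarts the period.
Saldana filed on 2022-07-04, before the 2022-08-04 deadline, so the action is timely.

TIMELY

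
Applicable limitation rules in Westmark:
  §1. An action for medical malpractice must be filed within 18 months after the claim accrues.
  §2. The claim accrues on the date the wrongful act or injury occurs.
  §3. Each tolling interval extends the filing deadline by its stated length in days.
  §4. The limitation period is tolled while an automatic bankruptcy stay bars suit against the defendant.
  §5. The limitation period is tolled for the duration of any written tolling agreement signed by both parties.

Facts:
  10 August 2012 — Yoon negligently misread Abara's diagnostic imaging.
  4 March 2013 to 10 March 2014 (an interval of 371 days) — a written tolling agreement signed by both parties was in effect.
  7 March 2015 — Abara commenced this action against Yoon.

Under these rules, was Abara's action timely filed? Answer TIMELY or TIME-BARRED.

The limitation period began to run on 10 August 2012.
Adding the 18 months base period to 10 August 2012 gives a deadline of 10 February 2014, before any tolling.
Because the written tolling agreement ran from 4 March 2013 to 10 March 2014, the deadline is extended by 371 days to 16 February 2015.
Filing on 7 March 2015 missed the 16 February 2015 deadline — the action is time-barred.

TIME-BARRED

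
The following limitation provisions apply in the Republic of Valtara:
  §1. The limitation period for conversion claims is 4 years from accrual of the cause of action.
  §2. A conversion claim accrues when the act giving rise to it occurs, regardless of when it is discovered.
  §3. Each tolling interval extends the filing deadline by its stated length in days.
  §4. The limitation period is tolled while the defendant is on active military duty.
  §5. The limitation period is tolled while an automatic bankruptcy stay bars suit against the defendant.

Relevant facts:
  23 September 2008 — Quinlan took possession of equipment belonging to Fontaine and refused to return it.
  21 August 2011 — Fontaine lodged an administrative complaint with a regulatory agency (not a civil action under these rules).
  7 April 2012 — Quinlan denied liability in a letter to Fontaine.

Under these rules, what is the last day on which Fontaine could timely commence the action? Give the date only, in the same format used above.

The limitation period began to run on 23 September 2008.
4 years from 23 September 2008 is 23 September 2012.
Nothing else in the chronology tolls or restarts the period.

23 September 2012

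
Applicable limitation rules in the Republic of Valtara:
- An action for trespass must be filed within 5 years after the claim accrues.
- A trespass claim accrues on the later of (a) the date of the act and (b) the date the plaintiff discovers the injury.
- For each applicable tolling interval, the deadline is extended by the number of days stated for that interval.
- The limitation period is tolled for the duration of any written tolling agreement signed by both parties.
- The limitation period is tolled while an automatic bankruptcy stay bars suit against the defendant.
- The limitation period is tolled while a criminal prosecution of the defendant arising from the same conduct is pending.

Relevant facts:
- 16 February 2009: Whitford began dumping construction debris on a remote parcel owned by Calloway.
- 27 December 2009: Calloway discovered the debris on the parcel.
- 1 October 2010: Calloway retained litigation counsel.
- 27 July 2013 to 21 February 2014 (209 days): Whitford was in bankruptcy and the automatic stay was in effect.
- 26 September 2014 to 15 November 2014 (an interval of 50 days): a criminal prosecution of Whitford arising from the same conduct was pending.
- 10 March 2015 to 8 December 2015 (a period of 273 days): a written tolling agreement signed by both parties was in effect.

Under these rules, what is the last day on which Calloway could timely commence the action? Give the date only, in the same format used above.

11 June 2016

Because discovery on 27 December 2009 post-dates the 16 February 2009 act, accrual under the later-of rule falls on 27 December 2009.
The untolled deadline — 5 years after 27 December 2009 — is 27 December 2014.
The period was tolled for 209 days by the automatic bankruptcy stay (27 July 2013 to 21 February 2014), pushing the deadline to 24 July 2015.
The period was tolled for 50 days by the pending criminal prosecution (26 September 2014 to 15 November 2014), pushing the deadline to 12 September 2015.
The written tolling agreement from 10 March 2015 to 8 December 2015 tolled the period for 273 days, extending the deadline to 11 June 2016.
None of the other events listed affects the running of the period under the stated rules.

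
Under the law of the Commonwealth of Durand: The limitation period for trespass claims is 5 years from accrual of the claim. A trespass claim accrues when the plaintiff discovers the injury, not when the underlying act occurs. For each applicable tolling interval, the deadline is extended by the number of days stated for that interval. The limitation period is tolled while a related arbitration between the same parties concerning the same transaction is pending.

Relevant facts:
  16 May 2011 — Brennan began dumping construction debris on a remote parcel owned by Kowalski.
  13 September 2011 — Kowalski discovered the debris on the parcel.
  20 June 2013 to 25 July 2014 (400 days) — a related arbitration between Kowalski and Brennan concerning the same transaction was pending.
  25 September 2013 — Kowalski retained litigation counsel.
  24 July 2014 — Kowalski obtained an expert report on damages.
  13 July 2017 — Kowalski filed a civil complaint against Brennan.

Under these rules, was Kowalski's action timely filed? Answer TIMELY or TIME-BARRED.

TIMELY

The claim did not accrue until Kowalski discovered the injury on 13 September 2011; the 16 May 2011 act date does not start the clock under the stated rule.
The untolled deadline — 5 years after 13 September 2011 — is 13 September 2016.
Because the pending related arbitration ran from 20 June 2013 to 25 July 2014, the deadline is extended by 400 days to 18 October 2017.
None of the other events listed affects the running of the period under the stated rules.
Filing on 13 July 2017 beat the 18 October 2017 deadline — the action is timely.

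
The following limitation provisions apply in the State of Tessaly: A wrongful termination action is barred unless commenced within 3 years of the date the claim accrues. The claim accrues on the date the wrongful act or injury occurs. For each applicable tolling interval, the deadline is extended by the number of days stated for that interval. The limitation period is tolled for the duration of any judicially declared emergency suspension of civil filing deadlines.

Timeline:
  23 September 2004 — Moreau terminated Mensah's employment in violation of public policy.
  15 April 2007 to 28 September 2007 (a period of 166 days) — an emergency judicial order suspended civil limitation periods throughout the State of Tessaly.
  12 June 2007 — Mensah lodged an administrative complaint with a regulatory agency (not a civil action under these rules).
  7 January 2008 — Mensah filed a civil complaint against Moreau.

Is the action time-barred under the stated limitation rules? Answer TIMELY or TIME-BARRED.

TIMELY

The limitation period began to run on 23 September 2004.
The untolled deadline — 3 years after 23 September 2004 — is 23 September 2007.
Because the emergency suspension of filing deadlines ran from 15 April 2007 to 28 September 2007, the deadline is extended by 166 days to 7 March 2008.
The other events in the timeline have no effect on the limitation period under the stated rules.
The 7 January 2008 filing precedes the 7 March 2008 deadline; the claim is timely.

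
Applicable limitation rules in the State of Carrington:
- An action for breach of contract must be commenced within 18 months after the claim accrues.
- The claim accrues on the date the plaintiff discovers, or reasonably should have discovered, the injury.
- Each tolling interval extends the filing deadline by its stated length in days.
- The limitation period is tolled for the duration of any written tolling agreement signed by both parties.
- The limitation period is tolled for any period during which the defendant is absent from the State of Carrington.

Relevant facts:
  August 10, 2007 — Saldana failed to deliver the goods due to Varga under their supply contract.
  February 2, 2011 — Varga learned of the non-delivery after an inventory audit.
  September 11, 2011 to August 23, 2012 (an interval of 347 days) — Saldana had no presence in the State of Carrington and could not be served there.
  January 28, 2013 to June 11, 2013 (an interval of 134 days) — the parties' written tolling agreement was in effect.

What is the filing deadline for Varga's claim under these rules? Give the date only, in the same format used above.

November 26, 2013

Accrual is tied to discovery, so the period began on February 2, 2011 rather than on August 10, 2007 when the act occurred.
The untolled deadline — 18 months after February 2, 2011 — is August 2, 2012.
Because the defendant's absence from the jurisdiction ran from September 11, 2011 to August 23, 2012, the deadline is extended by 347 days to July 15, 2013.
The written tolling agreement from January 28, 2013 to June 11, 2013 tolled the period for 134 days, extending the deadline to November 26, 2013.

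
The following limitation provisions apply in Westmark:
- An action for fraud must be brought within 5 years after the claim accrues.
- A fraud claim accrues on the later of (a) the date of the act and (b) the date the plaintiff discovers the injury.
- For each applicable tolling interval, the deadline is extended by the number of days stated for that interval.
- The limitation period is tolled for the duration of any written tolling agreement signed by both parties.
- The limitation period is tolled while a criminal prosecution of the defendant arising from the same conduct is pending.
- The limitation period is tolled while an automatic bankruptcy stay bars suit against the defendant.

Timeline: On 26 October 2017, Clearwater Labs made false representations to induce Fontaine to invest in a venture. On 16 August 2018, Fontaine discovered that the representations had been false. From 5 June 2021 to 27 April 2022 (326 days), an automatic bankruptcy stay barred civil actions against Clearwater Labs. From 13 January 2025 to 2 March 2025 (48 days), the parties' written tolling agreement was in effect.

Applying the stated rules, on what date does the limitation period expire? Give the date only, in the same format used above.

7 July 2024

Because discovery on 16 August 2018 post-dates the 26 October 2017 act, accrual under the later-of rule falls on 16 August 2018.
Adding the 5 years base period to 16 August 2018 gives a deadline of 16 August 2023, before any tolling.
The automatic bankruptcy stay from 5 June 2021 to 27 April 2022 tolled the period for 326 days, extending the deadline to 7 July 2024.
The written tolling agreement from 13 January 2025 to 2 March 2025 began after the period had already run on 7 July 2024, so it has no tolling effect.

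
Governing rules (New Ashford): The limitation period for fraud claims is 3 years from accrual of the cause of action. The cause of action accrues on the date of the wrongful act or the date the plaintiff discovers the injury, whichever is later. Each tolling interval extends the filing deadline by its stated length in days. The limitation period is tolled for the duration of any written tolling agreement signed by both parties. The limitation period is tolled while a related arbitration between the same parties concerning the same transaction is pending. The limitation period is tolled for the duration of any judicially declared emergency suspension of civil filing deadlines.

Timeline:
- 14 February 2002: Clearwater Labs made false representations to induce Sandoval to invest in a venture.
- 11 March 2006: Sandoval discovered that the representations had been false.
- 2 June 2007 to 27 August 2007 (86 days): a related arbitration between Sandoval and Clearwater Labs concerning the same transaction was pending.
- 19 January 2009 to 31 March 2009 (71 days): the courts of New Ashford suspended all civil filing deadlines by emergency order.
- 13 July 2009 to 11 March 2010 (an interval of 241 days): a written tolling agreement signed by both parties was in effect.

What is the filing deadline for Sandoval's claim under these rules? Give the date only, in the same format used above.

The claim accrued on 11 March 2006 — the later of the 14 February 2002 act and the 11 March 2006 discovery.
3 years from 11 March 2006 is 11 March 2009.
The period was tolled for 86 days by the pending related arbitration (2 June 2007 to 27 August 2007), pushing the deadline to 5 June 2009.
Because the emergency suspension of filing deadlines ran from 19 January 2009 to 31 March 2009, the deadline is extended by 71 days to 15 August 2009.
Because the written tolling agreement ran from 13 July 2009 to 11 March 2010, the deadline is extended by 241 days to 13 April 2010.

13 April 2010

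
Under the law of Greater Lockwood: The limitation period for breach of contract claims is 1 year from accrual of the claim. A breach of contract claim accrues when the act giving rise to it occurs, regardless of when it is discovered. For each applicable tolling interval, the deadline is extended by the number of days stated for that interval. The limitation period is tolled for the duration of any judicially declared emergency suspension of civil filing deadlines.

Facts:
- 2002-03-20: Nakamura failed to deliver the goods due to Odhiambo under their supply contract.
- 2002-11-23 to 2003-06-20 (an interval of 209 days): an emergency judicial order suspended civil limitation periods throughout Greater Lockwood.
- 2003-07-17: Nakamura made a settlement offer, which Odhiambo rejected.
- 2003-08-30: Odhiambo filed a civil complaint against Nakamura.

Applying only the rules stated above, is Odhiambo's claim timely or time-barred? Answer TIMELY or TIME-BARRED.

TIMELY

The limitation period began to run on 2002-03-20.
1 year from 2002-03-20 is 2003-03-20.
Because the emergency suspension of filing deadlines ran from 2002-11-23 to 2003-06-20, the deadline is extended by 209 days to 2003-10-15.
Nothing else in the chronology tolls or restarts the period.
The 2003-08-30 filing precedes the 2003-10-15 deadline; the claim is timely.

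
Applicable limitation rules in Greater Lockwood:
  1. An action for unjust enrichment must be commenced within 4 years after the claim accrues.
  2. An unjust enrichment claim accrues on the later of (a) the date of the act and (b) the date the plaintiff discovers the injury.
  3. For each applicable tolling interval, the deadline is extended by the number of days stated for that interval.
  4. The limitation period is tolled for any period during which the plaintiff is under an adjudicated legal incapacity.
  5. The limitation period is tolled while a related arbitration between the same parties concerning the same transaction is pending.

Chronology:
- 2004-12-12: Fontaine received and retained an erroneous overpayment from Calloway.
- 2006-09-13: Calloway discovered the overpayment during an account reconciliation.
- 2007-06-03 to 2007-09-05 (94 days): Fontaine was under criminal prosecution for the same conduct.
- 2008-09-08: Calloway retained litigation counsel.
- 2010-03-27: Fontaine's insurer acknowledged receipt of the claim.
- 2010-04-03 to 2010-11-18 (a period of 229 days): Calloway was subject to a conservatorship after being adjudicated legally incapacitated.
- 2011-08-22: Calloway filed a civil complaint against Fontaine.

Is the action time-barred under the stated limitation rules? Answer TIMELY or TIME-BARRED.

TIME-BARRED

The claim accrued on 2006-09-13 — the later of the 2004-12-12 act and the 2006-09-13 discovery.
4 years from 2006-09-13 is 2010-09-13.
The period was tolled for 229 days by the plaintiff's legal incapacity (2010-04-03 to 2010-11-18), pushing the deadline to 2011-04-30.
Although a criminal prosecution ran from 2007-06-03 to 2007-09-05, the stated rules do not make that a tolling event, so it is disregarded.
The other events in the timeline have no effect on the limitation period under the stated rules.
Calloway filed on 2011-08-22, after the 2011-04-30 deadline, so the action is time-barred.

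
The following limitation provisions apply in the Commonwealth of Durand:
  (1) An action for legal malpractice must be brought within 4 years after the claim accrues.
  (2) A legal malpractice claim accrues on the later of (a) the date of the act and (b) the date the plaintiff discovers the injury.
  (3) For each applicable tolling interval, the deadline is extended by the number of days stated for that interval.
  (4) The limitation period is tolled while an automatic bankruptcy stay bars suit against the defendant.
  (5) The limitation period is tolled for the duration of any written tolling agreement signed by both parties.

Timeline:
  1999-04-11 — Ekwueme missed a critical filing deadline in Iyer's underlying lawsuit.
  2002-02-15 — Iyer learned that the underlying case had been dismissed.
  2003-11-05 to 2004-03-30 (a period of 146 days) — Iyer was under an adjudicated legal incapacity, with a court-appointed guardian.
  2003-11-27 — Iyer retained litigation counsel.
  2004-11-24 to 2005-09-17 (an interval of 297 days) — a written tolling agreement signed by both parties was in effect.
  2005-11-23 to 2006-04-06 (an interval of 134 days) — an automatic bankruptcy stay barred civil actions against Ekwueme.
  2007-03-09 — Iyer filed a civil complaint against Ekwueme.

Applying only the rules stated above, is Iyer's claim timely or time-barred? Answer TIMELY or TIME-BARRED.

TIMELY

The claim accrued on 2002-02-15 — the later of the 1999-04-11 act and the 2002-02-15 discovery.
The untolled deadline — 4 years after 2002-02-15 — is 2006-02-15.
The period was tolled for 297 days by the written tolling agreement (2004-11-24 to 2005-09-17), pushing the deadline to 2006-12-09.
Because the automatic bankruptcy stay ran from 2005-11-23 to 2006-04-06, the deadline is extended by 134 days to 2007-04-22.
No stated provision tolls the period for the plaintiff's incapacity, so the interval from 2003-11-05 to 2004-03-30 has no effect on the deadline.
None of the other events listed affects the running of the period under the stated rules.
Filing on 2007-03-09 beat the 2007-04-22 deadline — the action is timely.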